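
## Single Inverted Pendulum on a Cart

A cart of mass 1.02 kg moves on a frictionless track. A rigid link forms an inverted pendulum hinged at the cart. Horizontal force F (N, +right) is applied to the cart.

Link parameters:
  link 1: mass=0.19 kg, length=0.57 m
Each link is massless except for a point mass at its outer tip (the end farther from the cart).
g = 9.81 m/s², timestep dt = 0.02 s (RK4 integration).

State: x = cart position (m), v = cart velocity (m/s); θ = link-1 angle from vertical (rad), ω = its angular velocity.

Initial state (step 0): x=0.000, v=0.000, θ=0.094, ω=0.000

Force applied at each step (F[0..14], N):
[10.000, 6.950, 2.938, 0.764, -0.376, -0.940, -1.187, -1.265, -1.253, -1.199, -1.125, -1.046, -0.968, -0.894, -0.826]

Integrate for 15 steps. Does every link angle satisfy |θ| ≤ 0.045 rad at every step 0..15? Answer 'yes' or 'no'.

Answer: no

Derivation:
apply F[0]=+10.000 → step 1: x=0.002, v=0.192, θ=0.091, ω=-0.304
apply F[1]=+6.950 → step 2: x=0.007, v=0.325, θ=0.083, ω=-0.506
apply F[2]=+2.938 → step 3: x=0.014, v=0.380, θ=0.072, ω=-0.576
apply F[3]=+0.764 → step 4: x=0.022, v=0.393, θ=0.061, ω=-0.575
apply F[4]=-0.376 → step 5: x=0.030, v=0.383, θ=0.049, ω=-0.540
apply F[5]=-0.940 → step 6: x=0.037, v=0.363, θ=0.039, ω=-0.489
apply F[6]=-1.187 → step 7: x=0.044, v=0.339, θ=0.030, ω=-0.435
apply F[7]=-1.265 → step 8: x=0.051, v=0.313, θ=0.022, ω=-0.381
apply F[8]=-1.253 → step 9: x=0.057, v=0.288, θ=0.015, ω=-0.330
apply F[9]=-1.199 → step 10: x=0.062, v=0.264, θ=0.009, ω=-0.284
apply F[10]=-1.125 → step 11: x=0.067, v=0.242, θ=0.003, ω=-0.243
apply F[11]=-1.046 → step 12: x=0.072, v=0.221, θ=-0.001, ω=-0.207
apply F[12]=-0.968 → step 13: x=0.076, v=0.202, θ=-0.005, ω=-0.175
apply F[13]=-0.894 → step 14: x=0.080, v=0.185, θ=-0.008, ω=-0.147
apply F[14]=-0.826 → step 15: x=0.084, v=0.169, θ=-0.011, ω=-0.122
Max |angle| over trajectory = 0.094 rad; bound = 0.045 → exceeded.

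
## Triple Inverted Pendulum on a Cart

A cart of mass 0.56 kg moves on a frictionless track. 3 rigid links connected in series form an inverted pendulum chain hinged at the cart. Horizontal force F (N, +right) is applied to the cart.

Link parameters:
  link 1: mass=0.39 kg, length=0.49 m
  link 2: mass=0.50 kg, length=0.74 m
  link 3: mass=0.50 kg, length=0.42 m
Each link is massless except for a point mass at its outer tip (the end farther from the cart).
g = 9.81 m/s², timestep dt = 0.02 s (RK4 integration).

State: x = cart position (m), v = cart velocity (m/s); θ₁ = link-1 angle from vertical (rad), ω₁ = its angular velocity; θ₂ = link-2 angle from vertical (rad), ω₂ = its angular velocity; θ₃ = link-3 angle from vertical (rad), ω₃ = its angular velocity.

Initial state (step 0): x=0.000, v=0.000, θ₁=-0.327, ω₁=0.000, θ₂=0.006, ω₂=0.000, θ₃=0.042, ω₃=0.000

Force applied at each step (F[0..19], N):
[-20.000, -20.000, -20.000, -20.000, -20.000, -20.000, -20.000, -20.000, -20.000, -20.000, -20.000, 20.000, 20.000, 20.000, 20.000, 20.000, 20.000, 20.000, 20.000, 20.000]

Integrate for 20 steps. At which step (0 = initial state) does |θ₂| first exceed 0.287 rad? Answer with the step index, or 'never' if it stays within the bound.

Answer: 10

Derivation:
apply F[0]=-20.000 → step 1: x=-0.005, v=-0.500, θ₁=-0.323, ω₁=0.401, θ₂=0.010, ω₂=0.414, θ₃=0.042, ω₃=0.042
apply F[1]=-20.000 → step 2: x=-0.020, v=-1.009, θ₁=-0.311, ω₁=0.838, θ₂=0.023, ω₂=0.822, θ₃=0.044, ω₃=0.075
apply F[2]=-20.000 → step 3: x=-0.045, v=-1.537, θ₁=-0.289, ω₁=1.349, θ₂=0.043, ω₂=1.215, θ₃=0.045, ω₃=0.089
apply F[3]=-20.000 → step 4: x=-0.082, v=-2.097, θ₁=-0.256, ω₁=1.984, θ₂=0.071, ω₂=1.578, θ₃=0.047, ω₃=0.079
apply F[4]=-20.000 → step 5: x=-0.130, v=-2.699, θ₁=-0.208, ω₁=2.805, θ₂=0.106, ω₂=1.882, θ₃=0.048, ω₃=0.047
apply F[5]=-20.000 → step 6: x=-0.190, v=-3.356, θ₁=-0.142, ω₁=3.887, θ₂=0.145, ω₂=2.078, θ₃=0.049, ω₃=0.009
apply F[6]=-20.000 → step 7: x=-0.264, v=-4.064, θ₁=-0.051, ω₁=5.293, θ₂=0.188, ω₂=2.093, θ₃=0.049, ω₃=0.016
apply F[7]=-20.000 → step 8: x=-0.353, v=-4.768, θ₁=0.071, ω₁=6.939, θ₂=0.228, ω₂=1.869, θ₃=0.050, ω₃=0.176
apply F[8]=-20.000 → step 9: x=-0.454, v=-5.306, θ₁=0.225, ω₁=8.315, θ₂=0.261, ω₂=1.538, θ₃=0.058, ω₃=0.607
apply F[9]=-20.000 → step 10: x=-0.563, v=-5.551, θ₁=0.398, ω₁=8.803, θ₂=0.291, ω₂=1.470, θ₃=0.076, ω₃=1.223
apply F[10]=-20.000 → step 11: x=-0.675, v=-5.612, θ₁=0.572, ω₁=8.580, θ₂=0.323, ω₂=1.789, θ₃=0.106, ω₃=1.800
apply F[11]=+20.000 → step 12: x=-0.779, v=-4.843, θ₁=0.732, ω₁=7.496, θ₂=0.359, ω₂=1.820, θ₃=0.143, ω₃=1.855
apply F[12]=+20.000 → step 13: x=-0.869, v=-4.197, θ₁=0.875, ω₁=6.908, θ₂=0.395, ω₂=1.743, θ₃=0.180, ω₃=1.838
apply F[13]=+20.000 → step 14: x=-0.947, v=-3.612, θ₁=1.010, ω₁=6.635, θ₂=0.429, ω₂=1.594, θ₃=0.217, ω₃=1.798
apply F[14]=+20.000 → step 15: x=-1.014, v=-3.050, θ₁=1.142, ω₁=6.576, θ₂=0.459, ω₂=1.402, θ₃=0.252, ω₃=1.755
apply F[15]=+20.000 → step 16: x=-1.069, v=-2.490, θ₁=1.275, ω₁=6.680, θ₂=0.484, ω₂=1.194, θ₃=0.287, ω₃=1.719
apply F[16]=+20.000 → step 17: x=-1.113, v=-1.914, θ₁=1.410, ω₁=6.918, θ₂=0.506, ω₂=0.993, θ₃=0.321, ω₃=1.692
apply F[17]=+20.000 → step 18: x=-1.146, v=-1.307, θ₁=1.552, ω₁=7.284, θ₂=0.524, ω₂=0.822, θ₃=0.355, ω₃=1.677
apply F[18]=+20.000 → step 19: x=-1.165, v=-0.656, θ₁=1.703, ω₁=7.787, θ₂=0.540, ω₂=0.712, θ₃=0.388, ω₃=1.672
apply F[19]=+20.000 → step 20: x=-1.171, v=0.055, θ₁=1.865, ω₁=8.462, θ₂=0.554, ω₂=0.704, θ₃=0.421, ω₃=1.675
|θ₂| = 0.291 > 0.287 first at step 10.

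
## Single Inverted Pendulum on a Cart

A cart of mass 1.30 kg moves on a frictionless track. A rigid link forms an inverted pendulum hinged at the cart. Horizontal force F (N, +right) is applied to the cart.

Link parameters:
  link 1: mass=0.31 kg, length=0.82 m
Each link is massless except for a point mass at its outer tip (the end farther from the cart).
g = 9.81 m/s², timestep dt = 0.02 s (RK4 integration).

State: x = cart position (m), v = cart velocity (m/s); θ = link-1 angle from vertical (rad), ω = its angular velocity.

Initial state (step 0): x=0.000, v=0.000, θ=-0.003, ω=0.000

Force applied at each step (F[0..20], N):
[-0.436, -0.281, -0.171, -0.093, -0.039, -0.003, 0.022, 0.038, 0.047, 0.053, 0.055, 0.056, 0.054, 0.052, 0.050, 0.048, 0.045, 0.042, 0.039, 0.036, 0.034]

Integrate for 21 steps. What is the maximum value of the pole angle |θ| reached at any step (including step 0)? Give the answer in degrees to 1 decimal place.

Answer: 0.2°

Derivation:
apply F[0]=-0.436 → step 1: x=-0.000, v=-0.007, θ=-0.003, ω=0.007
apply F[1]=-0.281 → step 2: x=-0.000, v=-0.011, θ=-0.003, ω=0.012
apply F[2]=-0.171 → step 3: x=-0.000, v=-0.013, θ=-0.002, ω=0.014
apply F[3]=-0.093 → step 4: x=-0.001, v=-0.015, θ=-0.002, ω=0.015
apply F[4]=-0.039 → step 5: x=-0.001, v=-0.015, θ=-0.002, ω=0.015
apply F[5]=-0.003 → step 6: x=-0.001, v=-0.015, θ=-0.002, ω=0.015
apply F[6]=+0.022 → step 7: x=-0.002, v=-0.015, θ=-0.001, ω=0.014
apply F[7]=+0.038 → step 8: x=-0.002, v=-0.014, θ=-0.001, ω=0.013
apply F[8]=+0.047 → step 9: x=-0.002, v=-0.013, θ=-0.001, ω=0.012
apply F[9]=+0.053 → step 10: x=-0.002, v=-0.012, θ=-0.001, ω=0.011
apply F[10]=+0.055 → step 11: x=-0.003, v=-0.012, θ=-0.000, ω=0.010
apply F[11]=+0.056 → step 12: x=-0.003, v=-0.011, θ=-0.000, ω=0.008
apply F[12]=+0.054 → step 13: x=-0.003, v=-0.010, θ=-0.000, ω=0.007
apply F[13]=+0.052 → step 14: x=-0.003, v=-0.009, θ=0.000, ω=0.006
apply F[14]=+0.050 → step 15: x=-0.003, v=-0.008, θ=0.000, ω=0.006
apply F[15]=+0.048 → step 16: x=-0.004, v=-0.008, θ=0.000, ω=0.005
apply F[16]=+0.045 → step 17: x=-0.004, v=-0.007, θ=0.000, ω=0.004
apply F[17]=+0.042 → step 18: x=-0.004, v=-0.006, θ=0.001, ω=0.003
apply F[18]=+0.039 → step 19: x=-0.004, v=-0.006, θ=0.001, ω=0.003
apply F[19]=+0.036 → step 20: x=-0.004, v=-0.005, θ=0.001, ω=0.002
apply F[20]=+0.034 → step 21: x=-0.004, v=-0.005, θ=0.001, ω=0.002
Max |angle| over trajectory = 0.003 rad = 0.2°.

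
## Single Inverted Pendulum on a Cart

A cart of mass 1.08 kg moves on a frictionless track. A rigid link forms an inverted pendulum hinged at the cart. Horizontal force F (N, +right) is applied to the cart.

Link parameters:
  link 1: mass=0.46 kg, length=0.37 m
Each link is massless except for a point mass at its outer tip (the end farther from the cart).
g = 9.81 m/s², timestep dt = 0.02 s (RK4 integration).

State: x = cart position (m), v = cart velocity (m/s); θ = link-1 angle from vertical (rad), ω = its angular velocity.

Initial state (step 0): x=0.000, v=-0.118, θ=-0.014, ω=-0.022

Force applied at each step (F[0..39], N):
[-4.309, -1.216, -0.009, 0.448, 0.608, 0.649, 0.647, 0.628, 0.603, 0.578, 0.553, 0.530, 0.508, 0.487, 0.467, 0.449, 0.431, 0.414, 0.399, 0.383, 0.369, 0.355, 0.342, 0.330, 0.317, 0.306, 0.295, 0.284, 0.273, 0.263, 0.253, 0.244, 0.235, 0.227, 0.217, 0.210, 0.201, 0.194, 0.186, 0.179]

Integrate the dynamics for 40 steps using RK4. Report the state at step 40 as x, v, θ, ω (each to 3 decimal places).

apply F[0]=-4.309 → step 1: x=-0.003, v=-0.197, θ=-0.012, ω=0.183
apply F[1]=-1.216 → step 2: x=-0.007, v=-0.218, θ=-0.008, ω=0.236
apply F[2]=-0.009 → step 3: x=-0.012, v=-0.218, θ=-0.004, ω=0.232
apply F[3]=+0.448 → step 4: x=-0.016, v=-0.210, θ=0.001, ω=0.209
apply F[4]=+0.608 → step 5: x=-0.020, v=-0.199, θ=0.005, ω=0.181
apply F[5]=+0.649 → step 6: x=-0.024, v=-0.187, θ=0.008, ω=0.153
apply F[6]=+0.647 → step 7: x=-0.027, v=-0.176, θ=0.011, ω=0.128
apply F[7]=+0.628 → step 8: x=-0.031, v=-0.165, θ=0.013, ω=0.106
apply F[8]=+0.603 → step 9: x=-0.034, v=-0.155, θ=0.015, ω=0.086
apply F[9]=+0.578 → step 10: x=-0.037, v=-0.146, θ=0.017, ω=0.070
apply F[10]=+0.553 → step 11: x=-0.040, v=-0.137, θ=0.018, ω=0.055
apply F[11]=+0.530 → step 12: x=-0.043, v=-0.129, θ=0.019, ω=0.043
apply F[12]=+0.508 → step 13: x=-0.045, v=-0.121, θ=0.020, ω=0.032
apply F[13]=+0.487 → step 14: x=-0.047, v=-0.114, θ=0.020, ω=0.023
apply F[14]=+0.467 → step 15: x=-0.050, v=-0.107, θ=0.021, ω=0.015
apply F[15]=+0.449 → step 16: x=-0.052, v=-0.100, θ=0.021, ω=0.008
apply F[16]=+0.431 → step 17: x=-0.054, v=-0.094, θ=0.021, ω=0.002
apply F[17]=+0.414 → step 18: x=-0.056, v=-0.088, θ=0.021, ω=-0.003
apply F[18]=+0.399 → step 19: x=-0.057, v=-0.082, θ=0.021, ω=-0.007
apply F[19]=+0.383 → step 20: x=-0.059, v=-0.077, θ=0.021, ω=-0.010
apply F[20]=+0.369 → step 21: x=-0.060, v=-0.072, θ=0.020, ω=-0.013
apply F[21]=+0.355 → step 22: x=-0.062, v=-0.067, θ=0.020, ω=-0.016
apply F[22]=+0.342 → step 23: x=-0.063, v=-0.062, θ=0.020, ω=-0.018
apply F[23]=+0.330 → step 24: x=-0.064, v=-0.058, θ=0.019, ω=-0.019
apply F[24]=+0.317 → step 25: x=-0.065, v=-0.054, θ=0.019, ω=-0.021
apply F[25]=+0.306 → step 26: x=-0.066, v=-0.050, θ=0.019, ω=-0.022
apply F[26]=+0.295 → step 27: x=-0.067, v=-0.046, θ=0.018, ω=-0.022
apply F[27]=+0.284 → step 28: x=-0.068, v=-0.042, θ=0.018, ω=-0.023
apply F[28]=+0.273 → step 29: x=-0.069, v=-0.038, θ=0.017, ω=-0.023
apply F[29]=+0.263 → step 30: x=-0.070, v=-0.035, θ=0.017, ω=-0.024
apply F[30]=+0.253 → step 31: x=-0.070, v=-0.032, θ=0.016, ω=-0.024
apply F[31]=+0.244 → step 32: x=-0.071, v=-0.028, θ=0.016, ω=-0.024
apply F[32]=+0.235 → step 33: x=-0.072, v=-0.025, θ=0.015, ω=-0.024
apply F[33]=+0.227 → step 34: x=-0.072, v=-0.022, θ=0.015, ω=-0.024
apply F[34]=+0.217 → step 35: x=-0.072, v=-0.020, θ=0.014, ω=-0.024
apply F[35]=+0.210 → step 36: x=-0.073, v=-0.017, θ=0.014, ω=-0.023
apply F[36]=+0.201 → step 37: x=-0.073, v=-0.014, θ=0.014, ω=-0.023
apply F[37]=+0.194 → step 38: x=-0.073, v=-0.012, θ=0.013, ω=-0.023
apply F[38]=+0.186 → step 39: x=-0.074, v=-0.010, θ=0.013, ω=-0.022
apply F[39]=+0.179 → step 40: x=-0.074, v=-0.007, θ=0.012, ω=-0.022

Answer: x=-0.074, v=-0.007, θ=0.012, ω=-0.022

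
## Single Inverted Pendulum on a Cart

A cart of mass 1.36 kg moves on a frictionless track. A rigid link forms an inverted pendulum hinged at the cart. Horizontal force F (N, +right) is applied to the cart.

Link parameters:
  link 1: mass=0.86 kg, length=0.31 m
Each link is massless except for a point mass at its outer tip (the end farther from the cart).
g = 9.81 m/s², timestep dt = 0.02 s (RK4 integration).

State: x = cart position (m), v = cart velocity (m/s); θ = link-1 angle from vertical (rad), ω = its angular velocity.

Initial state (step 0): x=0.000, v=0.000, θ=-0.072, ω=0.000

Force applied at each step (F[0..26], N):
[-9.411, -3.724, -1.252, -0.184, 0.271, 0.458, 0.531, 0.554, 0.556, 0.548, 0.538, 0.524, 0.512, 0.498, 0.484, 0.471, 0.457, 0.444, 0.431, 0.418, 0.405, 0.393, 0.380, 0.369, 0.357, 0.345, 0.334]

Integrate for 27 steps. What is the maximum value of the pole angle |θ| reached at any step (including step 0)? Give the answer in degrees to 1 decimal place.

apply F[0]=-9.411 → step 1: x=-0.001, v=-0.129, θ=-0.068, ω=0.371
apply F[1]=-3.724 → step 2: x=-0.004, v=-0.176, θ=-0.060, ω=0.481
apply F[2]=-1.252 → step 3: x=-0.008, v=-0.188, θ=-0.050, ω=0.484
apply F[3]=-0.184 → step 4: x=-0.012, v=-0.185, θ=-0.041, ω=0.446
apply F[4]=+0.271 → step 5: x=-0.015, v=-0.176, θ=-0.032, ω=0.395
apply F[5]=+0.458 → step 6: x=-0.019, v=-0.166, θ=-0.025, ω=0.344
apply F[6]=+0.531 → step 7: x=-0.022, v=-0.155, θ=-0.019, ω=0.296
apply F[7]=+0.554 → step 8: x=-0.025, v=-0.145, θ=-0.013, ω=0.253
apply F[8]=+0.556 → step 9: x=-0.028, v=-0.136, θ=-0.009, ω=0.216
apply F[9]=+0.548 → step 10: x=-0.030, v=-0.127, θ=-0.005, ω=0.183
apply F[10]=+0.538 → step 11: x=-0.033, v=-0.119, θ=-0.001, ω=0.155
apply F[11]=+0.524 → step 12: x=-0.035, v=-0.111, θ=0.002, ω=0.130
apply F[12]=+0.512 → step 13: x=-0.037, v=-0.104, θ=0.004, ω=0.109
apply F[13]=+0.498 → step 14: x=-0.039, v=-0.097, θ=0.006, ω=0.090
apply F[14]=+0.484 → step 15: x=-0.041, v=-0.091, θ=0.008, ω=0.074
apply F[15]=+0.471 → step 16: x=-0.043, v=-0.085, θ=0.009, ω=0.061
apply F[16]=+0.457 → step 17: x=-0.045, v=-0.079, θ=0.010, ω=0.049
apply F[17]=+0.444 → step 18: x=-0.046, v=-0.074, θ=0.011, ω=0.039
apply F[18]=+0.431 → step 19: x=-0.048, v=-0.069, θ=0.012, ω=0.030
apply F[19]=+0.418 → step 20: x=-0.049, v=-0.065, θ=0.012, ω=0.023
apply F[20]=+0.405 → step 21: x=-0.050, v=-0.060, θ=0.013, ω=0.016
apply F[21]=+0.393 → step 22: x=-0.051, v=-0.056, θ=0.013, ω=0.011
apply F[22]=+0.380 → step 23: x=-0.052, v=-0.052, θ=0.013, ω=0.006
apply F[23]=+0.369 → step 24: x=-0.053, v=-0.048, θ=0.013, ω=0.002
apply F[24]=+0.357 → step 25: x=-0.054, v=-0.045, θ=0.013, ω=-0.001
apply F[25]=+0.345 → step 26: x=-0.055, v=-0.041, θ=0.013, ω=-0.004
apply F[26]=+0.334 → step 27: x=-0.056, v=-0.038, θ=0.013, ω=-0.006
Max |angle| over trajectory = 0.072 rad = 4.1°.

Answer: 4.1°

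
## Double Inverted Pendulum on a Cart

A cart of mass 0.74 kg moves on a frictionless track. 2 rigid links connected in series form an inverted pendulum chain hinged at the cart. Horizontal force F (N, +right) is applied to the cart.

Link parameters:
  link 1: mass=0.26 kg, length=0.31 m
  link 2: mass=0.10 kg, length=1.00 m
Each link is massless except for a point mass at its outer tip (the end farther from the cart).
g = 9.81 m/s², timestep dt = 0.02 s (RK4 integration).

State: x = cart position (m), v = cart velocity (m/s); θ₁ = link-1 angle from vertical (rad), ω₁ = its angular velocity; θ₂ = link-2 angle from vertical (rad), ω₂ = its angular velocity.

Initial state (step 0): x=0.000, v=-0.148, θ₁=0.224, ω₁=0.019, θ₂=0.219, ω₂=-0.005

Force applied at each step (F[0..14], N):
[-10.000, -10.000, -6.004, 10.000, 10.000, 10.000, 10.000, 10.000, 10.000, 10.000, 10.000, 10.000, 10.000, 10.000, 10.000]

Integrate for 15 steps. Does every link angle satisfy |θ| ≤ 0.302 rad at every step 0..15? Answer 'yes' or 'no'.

apply F[0]=-10.000 → step 1: x=-0.006, v=-0.432, θ₁=0.235, ω₁=1.056, θ₂=0.219, ω₂=-0.006
apply F[1]=-10.000 → step 2: x=-0.017, v=-0.715, θ₁=0.266, ω₁=2.099, θ₂=0.219, ω₂=-0.011
apply F[2]=-6.004 → step 3: x=-0.033, v=-0.891, θ₁=0.316, ω₁=2.833, θ₂=0.218, ω₂=-0.020
apply F[3]=+10.000 → step 4: x=-0.049, v=-0.656, θ₁=0.367, ω₁=2.367, θ₂=0.218, ω₂=-0.058
apply F[4]=+10.000 → step 5: x=-0.060, v=-0.430, θ₁=0.411, ω₁=1.980, θ₂=0.216, ω₂=-0.114
apply F[5]=+10.000 → step 6: x=-0.066, v=-0.209, θ₁=0.447, ω₁=1.660, θ₂=0.213, ω₂=-0.187
apply F[6]=+10.000 → step 7: x=-0.068, v=0.007, θ₁=0.478, ω₁=1.395, θ₂=0.208, ω₂=-0.273
apply F[7]=+10.000 → step 8: x=-0.066, v=0.218, θ₁=0.503, ω₁=1.175, θ₂=0.202, ω₂=-0.373
apply F[8]=+10.000 → step 9: x=-0.059, v=0.428, θ₁=0.525, ω₁=0.992, θ₂=0.193, ω₂=-0.483
apply F[9]=+10.000 → step 10: x=-0.049, v=0.634, θ₁=0.543, ω₁=0.840, θ₂=0.183, ω₂=-0.603
apply F[10]=+10.000 → step 11: x=-0.034, v=0.840, θ₁=0.559, ω₁=0.712, θ₂=0.169, ω₂=-0.733
apply F[11]=+10.000 → step 12: x=-0.015, v=1.044, θ₁=0.572, ω₁=0.604, θ₂=0.153, ω₂=-0.871
apply F[12]=+10.000 → step 13: x=0.008, v=1.247, θ₁=0.583, ω₁=0.512, θ₂=0.134, ω₂=-1.017
apply F[13]=+10.000 → step 14: x=0.035, v=1.450, θ₁=0.592, ω₁=0.432, θ₂=0.112, ω₂=-1.172
apply F[14]=+10.000 → step 15: x=0.066, v=1.653, θ₁=0.600, ω₁=0.360, θ₂=0.087, ω₂=-1.334
Max |angle| over trajectory = 0.600 rad; bound = 0.302 → exceeded.

Answer: no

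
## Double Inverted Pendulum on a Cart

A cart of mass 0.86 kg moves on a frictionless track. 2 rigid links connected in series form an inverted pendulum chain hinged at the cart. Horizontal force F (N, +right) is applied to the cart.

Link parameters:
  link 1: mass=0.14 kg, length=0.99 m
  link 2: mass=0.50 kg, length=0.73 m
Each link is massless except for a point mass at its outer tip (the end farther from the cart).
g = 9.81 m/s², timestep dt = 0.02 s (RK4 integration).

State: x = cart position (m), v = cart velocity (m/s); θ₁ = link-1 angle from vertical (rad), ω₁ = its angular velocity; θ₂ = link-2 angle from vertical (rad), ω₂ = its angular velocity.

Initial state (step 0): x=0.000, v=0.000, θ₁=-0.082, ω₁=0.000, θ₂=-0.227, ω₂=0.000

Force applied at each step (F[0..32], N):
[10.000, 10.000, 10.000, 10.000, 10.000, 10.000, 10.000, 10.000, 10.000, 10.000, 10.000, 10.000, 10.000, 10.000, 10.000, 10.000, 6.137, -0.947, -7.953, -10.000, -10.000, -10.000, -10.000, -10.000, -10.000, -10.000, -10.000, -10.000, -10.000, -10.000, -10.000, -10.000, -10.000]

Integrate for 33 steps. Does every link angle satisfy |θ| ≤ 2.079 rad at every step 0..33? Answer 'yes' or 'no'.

Answer: yes

Derivation:
apply F[0]=+10.000 → step 1: x=0.002, v=0.243, θ₁=-0.084, ω₁=-0.176, θ₂=-0.228, ω₂=-0.147
apply F[1]=+10.000 → step 2: x=0.010, v=0.485, θ₁=-0.089, ω₁=-0.355, θ₂=-0.233, ω₂=-0.292
apply F[2]=+10.000 → step 3: x=0.022, v=0.729, θ₁=-0.098, ω₁=-0.540, θ₂=-0.240, ω₂=-0.431
apply F[3]=+10.000 → step 4: x=0.039, v=0.973, θ₁=-0.111, ω₁=-0.731, θ₂=-0.250, ω₂=-0.562
apply F[4]=+10.000 → step 5: x=0.061, v=1.218, θ₁=-0.127, ω₁=-0.933, θ₂=-0.263, ω₂=-0.681
apply F[5]=+10.000 → step 6: x=0.088, v=1.463, θ₁=-0.148, ω₁=-1.147, θ₂=-0.277, ω₂=-0.784
apply F[6]=+10.000 → step 7: x=0.119, v=1.708, θ₁=-0.173, ω₁=-1.376, θ₂=-0.294, ω₂=-0.870
apply F[7]=+10.000 → step 8: x=0.156, v=1.953, θ₁=-0.203, ω₁=-1.620, θ₂=-0.312, ω₂=-0.934
apply F[8]=+10.000 → step 9: x=0.197, v=2.196, θ₁=-0.238, ω₁=-1.881, θ₂=-0.331, ω₂=-0.975
apply F[9]=+10.000 → step 10: x=0.244, v=2.436, θ₁=-0.279, ω₁=-2.155, θ₂=-0.351, ω₂=-0.994
apply F[10]=+10.000 → step 11: x=0.295, v=2.669, θ₁=-0.325, ω₁=-2.438, θ₂=-0.371, ω₂=-0.995
apply F[11]=+10.000 → step 12: x=0.350, v=2.892, θ₁=-0.376, ω₁=-2.722, θ₂=-0.390, ω₂=-0.989
apply F[12]=+10.000 → step 13: x=0.410, v=3.102, θ₁=-0.433, ω₁=-2.994, θ₂=-0.410, ω₂=-0.992
apply F[13]=+10.000 → step 14: x=0.474, v=3.297, θ₁=-0.496, ω₁=-3.239, θ₂=-0.430, ω₂=-1.024
apply F[14]=+10.000 → step 15: x=0.542, v=3.473, θ₁=-0.563, ω₁=-3.444, θ₂=-0.452, ω₂=-1.107
apply F[15]=+10.000 → step 16: x=0.613, v=3.631, θ₁=-0.633, ω₁=-3.600, θ₂=-0.475, ω₂=-1.257
apply F[16]=+6.137 → step 17: x=0.687, v=3.702, θ₁=-0.706, ω₁=-3.677, θ₂=-0.502, ω₂=-1.432
apply F[17]=-0.947 → step 18: x=0.760, v=3.636, θ₁=-0.780, ω₁=-3.686, θ₂=-0.532, ω₂=-1.555
apply F[18]=-7.953 → step 19: x=0.831, v=3.443, θ₁=-0.853, ω₁=-3.675, θ₂=-0.563, ω₂=-1.581
apply F[19]=-10.000 → step 20: x=0.897, v=3.213, θ₁=-0.927, ω₁=-3.680, θ₂=-0.595, ω₂=-1.571
apply F[20]=-10.000 → step 21: x=0.959, v=2.983, θ₁=-1.000, ω₁=-3.704, θ₂=-0.626, ω₂=-1.563
apply F[21]=-10.000 → step 22: x=1.017, v=2.750, θ₁=-1.075, ω₁=-3.744, θ₂=-0.657, ω₂=-1.563
apply F[22]=-10.000 → step 23: x=1.069, v=2.514, θ₁=-1.150, ω₁=-3.798, θ₂=-0.689, ω₂=-1.577
apply F[23]=-10.000 → step 24: x=1.117, v=2.274, θ₁=-1.227, ω₁=-3.861, θ₂=-0.720, ω₂=-1.610
apply F[24]=-10.000 → step 25: x=1.160, v=2.029, θ₁=-1.305, ω₁=-3.932, θ₂=-0.753, ω₂=-1.666
apply F[25]=-10.000 → step 26: x=1.198, v=1.778, θ₁=-1.384, ω₁=-4.009, θ₂=-0.787, ω₂=-1.752
apply F[26]=-10.000 → step 27: x=1.231, v=1.521, θ₁=-1.465, ω₁=-4.089, θ₂=-0.823, ω₂=-1.871
apply F[27]=-10.000 → step 28: x=1.259, v=1.258, θ₁=-1.548, ω₁=-4.171, θ₂=-0.862, ω₂=-2.029
apply F[28]=-10.000 → step 29: x=1.282, v=0.989, θ₁=-1.632, ω₁=-4.252, θ₂=-0.905, ω₂=-2.232
apply F[29]=-10.000 → step 30: x=1.299, v=0.713, θ₁=-1.718, ω₁=-4.328, θ₂=-0.952, ω₂=-2.483
apply F[30]=-10.000 → step 31: x=1.310, v=0.430, θ₁=-1.805, ω₁=-4.396, θ₂=-1.004, ω₂=-2.789
apply F[31]=-10.000 → step 32: x=1.316, v=0.140, θ₁=-1.894, ω₁=-4.449, θ₂=-1.064, ω₂=-3.154
apply F[32]=-10.000 → step 33: x=1.316, v=-0.157, θ₁=-1.983, ω₁=-4.479, θ₂=-1.131, ω₂=-3.584
Max |angle| over trajectory = 1.983 rad; bound = 2.079 → within bound.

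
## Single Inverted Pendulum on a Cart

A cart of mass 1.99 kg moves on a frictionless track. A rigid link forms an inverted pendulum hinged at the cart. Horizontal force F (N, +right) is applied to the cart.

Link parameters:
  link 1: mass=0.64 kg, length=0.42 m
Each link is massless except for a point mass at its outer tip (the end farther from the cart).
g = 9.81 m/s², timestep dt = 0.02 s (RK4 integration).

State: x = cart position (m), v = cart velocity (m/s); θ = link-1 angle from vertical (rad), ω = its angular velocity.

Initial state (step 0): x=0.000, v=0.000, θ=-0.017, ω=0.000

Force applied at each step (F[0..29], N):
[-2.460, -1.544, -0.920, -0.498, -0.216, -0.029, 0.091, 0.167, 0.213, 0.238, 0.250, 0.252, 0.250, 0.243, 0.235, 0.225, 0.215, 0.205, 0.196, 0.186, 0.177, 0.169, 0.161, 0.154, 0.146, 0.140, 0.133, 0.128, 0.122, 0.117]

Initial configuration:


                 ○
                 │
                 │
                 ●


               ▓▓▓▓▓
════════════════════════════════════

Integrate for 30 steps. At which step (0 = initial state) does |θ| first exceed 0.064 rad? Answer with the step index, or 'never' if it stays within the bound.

Answer: never

Derivation:
apply F[0]=-2.460 → step 1: x=-0.000, v=-0.024, θ=-0.017, ω=0.048
apply F[1]=-1.544 → step 2: x=-0.001, v=-0.038, θ=-0.015, ω=0.076
apply F[2]=-0.920 → step 3: x=-0.002, v=-0.047, θ=-0.014, ω=0.089
apply F[3]=-0.498 → step 4: x=-0.003, v=-0.051, θ=-0.012, ω=0.093
apply F[4]=-0.216 → step 5: x=-0.004, v=-0.052, θ=-0.010, ω=0.091
apply F[5]=-0.029 → step 6: x=-0.005, v=-0.052, θ=-0.008, ω=0.086
apply F[6]=+0.091 → step 7: x=-0.006, v=-0.051, θ=-0.007, ω=0.079
apply F[7]=+0.167 → step 8: x=-0.007, v=-0.048, θ=-0.005, ω=0.072
apply F[8]=+0.213 → step 9: x=-0.008, v=-0.046, θ=-0.004, ω=0.064
apply F[9]=+0.238 → step 10: x=-0.009, v=-0.043, θ=-0.002, ω=0.057
apply F[10]=+0.250 → step 11: x=-0.009, v=-0.041, θ=-0.001, ω=0.049
apply F[11]=+0.252 → step 12: x=-0.010, v=-0.038, θ=-0.001, ω=0.043
apply F[12]=+0.250 → step 13: x=-0.011, v=-0.036, θ=0.000, ω=0.037
apply F[13]=+0.243 → step 14: x=-0.012, v=-0.033, θ=0.001, ω=0.031
apply F[14]=+0.235 → step 15: x=-0.012, v=-0.031, θ=0.002, ω=0.026
apply F[15]=+0.225 → step 16: x=-0.013, v=-0.029, θ=0.002, ω=0.022
apply F[16]=+0.215 → step 17: x=-0.013, v=-0.027, θ=0.002, ω=0.018
apply F[17]=+0.205 → step 18: x=-0.014, v=-0.025, θ=0.003, ω=0.015
apply F[18]=+0.196 → step 19: x=-0.014, v=-0.023, θ=0.003, ω=0.012
apply F[19]=+0.186 → step 20: x=-0.015, v=-0.022, θ=0.003, ω=0.010
apply F[20]=+0.177 → step 21: x=-0.015, v=-0.020, θ=0.003, ω=0.007
apply F[21]=+0.169 → step 22: x=-0.016, v=-0.018, θ=0.004, ω=0.006
apply F[22]=+0.161 → step 23: x=-0.016, v=-0.017, θ=0.004, ω=0.004
apply F[23]=+0.154 → step 24: x=-0.016, v=-0.016, θ=0.004, ω=0.002
apply F[24]=+0.146 → step 25: x=-0.017, v=-0.015, θ=0.004, ω=0.001
apply F[25]=+0.140 → step 26: x=-0.017, v=-0.013, θ=0.004, ω=0.000
apply F[26]=+0.133 → step 27: x=-0.017, v=-0.012, θ=0.004, ω=-0.001
apply F[27]=+0.128 → step 28: x=-0.017, v=-0.011, θ=0.004, ω=-0.001
apply F[28]=+0.122 → step 29: x=-0.018, v=-0.010, θ=0.004, ω=-0.002
apply F[29]=+0.117 → step 30: x=-0.018, v=-0.009, θ=0.004, ω=-0.003
max |θ| = 0.017 ≤ 0.064 over all 31 states.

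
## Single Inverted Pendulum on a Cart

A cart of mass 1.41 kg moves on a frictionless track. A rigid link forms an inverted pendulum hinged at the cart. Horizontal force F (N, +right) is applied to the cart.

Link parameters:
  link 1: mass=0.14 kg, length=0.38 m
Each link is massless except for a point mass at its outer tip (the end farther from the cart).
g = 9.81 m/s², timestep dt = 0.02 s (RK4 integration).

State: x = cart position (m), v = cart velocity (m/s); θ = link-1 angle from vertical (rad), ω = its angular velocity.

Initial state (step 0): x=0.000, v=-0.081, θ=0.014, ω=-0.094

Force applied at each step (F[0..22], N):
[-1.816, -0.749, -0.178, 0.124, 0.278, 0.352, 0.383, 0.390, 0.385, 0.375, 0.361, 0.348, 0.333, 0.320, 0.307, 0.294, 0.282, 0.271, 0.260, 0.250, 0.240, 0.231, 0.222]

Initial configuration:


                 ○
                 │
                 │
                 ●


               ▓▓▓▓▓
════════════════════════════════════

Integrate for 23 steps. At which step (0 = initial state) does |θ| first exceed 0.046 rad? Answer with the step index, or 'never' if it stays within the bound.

Answer: never

Derivation:
apply F[0]=-1.816 → step 1: x=-0.002, v=-0.107, θ=0.013, ω=-0.019
apply F[1]=-0.749 → step 2: x=-0.004, v=-0.118, θ=0.013, ω=0.017
apply F[2]=-0.178 → step 3: x=-0.007, v=-0.121, θ=0.013, ω=0.031
apply F[3]=+0.124 → step 4: x=-0.009, v=-0.119, θ=0.014, ω=0.034
apply F[4]=+0.278 → step 5: x=-0.011, v=-0.116, θ=0.015, ω=0.031
apply F[5]=+0.352 → step 6: x=-0.014, v=-0.111, θ=0.015, ω=0.027
apply F[6]=+0.383 → step 7: x=-0.016, v=-0.106, θ=0.016, ω=0.021
apply F[7]=+0.390 → step 8: x=-0.018, v=-0.100, θ=0.016, ω=0.016
apply F[8]=+0.385 → step 9: x=-0.020, v=-0.095, θ=0.016, ω=0.011
apply F[9]=+0.375 → step 10: x=-0.022, v=-0.090, θ=0.016, ω=0.006
apply F[10]=+0.361 → step 11: x=-0.023, v=-0.086, θ=0.017, ω=0.002
apply F[11]=+0.348 → step 12: x=-0.025, v=-0.081, θ=0.017, ω=-0.002
apply F[12]=+0.333 → step 13: x=-0.027, v=-0.076, θ=0.016, ω=-0.005
apply F[13]=+0.320 → step 14: x=-0.028, v=-0.072, θ=0.016, ω=-0.007
apply F[14]=+0.307 → step 15: x=-0.029, v=-0.068, θ=0.016, ω=-0.010
apply F[15]=+0.294 → step 16: x=-0.031, v=-0.064, θ=0.016, ω=-0.012
apply F[16]=+0.282 → step 17: x=-0.032, v=-0.061, θ=0.016, ω=-0.013
apply F[17]=+0.271 → step 18: x=-0.033, v=-0.057, θ=0.015, ω=-0.014
apply F[18]=+0.260 → step 19: x=-0.034, v=-0.054, θ=0.015, ω=-0.015
apply F[19]=+0.250 → step 20: x=-0.035, v=-0.051, θ=0.015, ω=-0.016
apply F[20]=+0.240 → step 21: x=-0.036, v=-0.047, θ=0.015, ω=-0.017
apply F[21]=+0.231 → step 22: x=-0.037, v=-0.044, θ=0.014, ω=-0.017
apply F[22]=+0.222 → step 23: x=-0.038, v=-0.042, θ=0.014, ω=-0.018
max |θ| = 0.017 ≤ 0.046 over all 24 states.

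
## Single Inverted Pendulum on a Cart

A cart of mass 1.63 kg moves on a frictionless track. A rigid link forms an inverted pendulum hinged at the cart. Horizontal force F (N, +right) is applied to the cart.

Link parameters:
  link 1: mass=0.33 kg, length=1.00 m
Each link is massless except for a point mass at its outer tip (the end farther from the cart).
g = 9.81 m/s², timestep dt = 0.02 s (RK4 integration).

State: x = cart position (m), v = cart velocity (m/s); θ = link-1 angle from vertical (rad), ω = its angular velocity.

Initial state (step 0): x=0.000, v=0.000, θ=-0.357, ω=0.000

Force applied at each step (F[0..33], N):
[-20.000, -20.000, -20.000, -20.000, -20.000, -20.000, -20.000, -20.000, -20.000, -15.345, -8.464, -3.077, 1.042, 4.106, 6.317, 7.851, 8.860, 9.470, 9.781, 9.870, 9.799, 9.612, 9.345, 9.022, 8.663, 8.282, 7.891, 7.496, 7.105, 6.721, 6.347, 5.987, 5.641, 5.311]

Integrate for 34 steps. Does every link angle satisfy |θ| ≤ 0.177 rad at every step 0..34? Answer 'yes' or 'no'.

Answer: no

Derivation:
apply F[0]=-20.000 → step 1: x=-0.002, v=-0.227, θ=-0.356, ω=0.144
apply F[1]=-20.000 → step 2: x=-0.009, v=-0.454, θ=-0.351, ω=0.289
apply F[2]=-20.000 → step 3: x=-0.020, v=-0.681, θ=-0.344, ω=0.436
apply F[3]=-20.000 → step 4: x=-0.036, v=-0.910, θ=-0.334, ω=0.586
apply F[4]=-20.000 → step 5: x=-0.057, v=-1.139, θ=-0.321, ω=0.740
apply F[5]=-20.000 → step 6: x=-0.082, v=-1.369, θ=-0.304, ω=0.899
apply F[6]=-20.000 → step 7: x=-0.112, v=-1.600, θ=-0.285, ω=1.063
apply F[7]=-20.000 → step 8: x=-0.146, v=-1.833, θ=-0.262, ω=1.235
apply F[8]=-20.000 → step 9: x=-0.185, v=-2.068, θ=-0.235, ω=1.414
apply F[9]=-15.345 → step 10: x=-0.228, v=-2.248, θ=-0.206, ω=1.547
apply F[10]=-8.464 → step 11: x=-0.274, v=-2.346, θ=-0.174, ω=1.606
apply F[11]=-3.077 → step 12: x=-0.321, v=-2.379, θ=-0.142, ω=1.607
apply F[12]=+1.042 → step 13: x=-0.369, v=-2.363, θ=-0.110, ω=1.566
apply F[13]=+4.106 → step 14: x=-0.415, v=-2.309, θ=-0.080, ω=1.495
apply F[14]=+6.317 → step 15: x=-0.461, v=-2.230, θ=-0.051, ω=1.403
apply F[15]=+7.851 → step 16: x=-0.504, v=-2.133, θ=-0.024, ω=1.298
apply F[16]=+8.860 → step 17: x=-0.546, v=-2.023, θ=0.001, ω=1.187
apply F[17]=+9.470 → step 18: x=-0.585, v=-1.908, θ=0.024, ω=1.074
apply F[18]=+9.781 → step 19: x=-0.622, v=-1.789, θ=0.044, ω=0.962
apply F[19]=+9.870 → step 20: x=-0.657, v=-1.670, θ=0.062, ω=0.853
apply F[20]=+9.799 → step 21: x=-0.689, v=-1.552, θ=0.078, ω=0.750
apply F[21]=+9.612 → step 22: x=-0.719, v=-1.438, θ=0.092, ω=0.653
apply F[22]=+9.345 → step 23: x=-0.747, v=-1.327, θ=0.105, ω=0.562
apply F[23]=+9.022 → step 24: x=-0.772, v=-1.221, θ=0.115, ω=0.478
apply F[24]=+8.663 → step 25: x=-0.795, v=-1.119, θ=0.124, ω=0.400
apply F[25]=+8.282 → step 26: x=-0.817, v=-1.023, θ=0.131, ω=0.330
apply F[26]=+7.891 → step 27: x=-0.836, v=-0.932, θ=0.137, ω=0.266
apply F[27]=+7.496 → step 28: x=-0.854, v=-0.846, θ=0.142, ω=0.208
apply F[28]=+7.105 → step 29: x=-0.870, v=-0.764, θ=0.145, ω=0.155
apply F[29]=+6.721 → step 30: x=-0.885, v=-0.688, θ=0.148, ω=0.108
apply F[30]=+6.347 → step 31: x=-0.898, v=-0.616, θ=0.150, ω=0.066
apply F[31]=+5.987 → step 32: x=-0.910, v=-0.549, θ=0.151, ω=0.029
apply F[32]=+5.641 → step 33: x=-0.920, v=-0.486, θ=0.151, ω=-0.004
apply F[33]=+5.311 → step 34: x=-0.929, v=-0.427, θ=0.151, ω=-0.032
Max |angle| over trajectory = 0.357 rad; bound = 0.177 → exceeded.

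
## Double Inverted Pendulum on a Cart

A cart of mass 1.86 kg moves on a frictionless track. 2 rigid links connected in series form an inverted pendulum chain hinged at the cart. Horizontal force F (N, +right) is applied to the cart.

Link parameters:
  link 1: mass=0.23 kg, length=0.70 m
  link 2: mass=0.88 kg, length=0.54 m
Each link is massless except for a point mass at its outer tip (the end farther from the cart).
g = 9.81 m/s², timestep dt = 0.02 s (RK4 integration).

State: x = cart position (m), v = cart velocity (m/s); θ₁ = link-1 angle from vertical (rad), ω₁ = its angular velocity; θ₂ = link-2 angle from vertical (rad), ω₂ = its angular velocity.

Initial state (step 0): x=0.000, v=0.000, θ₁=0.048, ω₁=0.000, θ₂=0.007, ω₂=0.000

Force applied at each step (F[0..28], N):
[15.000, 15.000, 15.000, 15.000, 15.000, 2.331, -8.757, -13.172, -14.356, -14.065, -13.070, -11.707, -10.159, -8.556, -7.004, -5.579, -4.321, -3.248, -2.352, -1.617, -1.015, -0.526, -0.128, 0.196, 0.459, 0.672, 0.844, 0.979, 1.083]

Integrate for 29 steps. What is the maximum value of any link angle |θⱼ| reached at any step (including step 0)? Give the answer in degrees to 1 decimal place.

Answer: 4.0°

Derivation:
apply F[0]=+15.000 → step 1: x=0.002, v=0.156, θ₁=0.046, ω₁=-0.164, θ₂=0.006, ω₂=-0.073
apply F[1]=+15.000 → step 2: x=0.006, v=0.312, θ₁=0.041, ω₁=-0.331, θ₂=0.004, ω₂=-0.143
apply F[2]=+15.000 → step 3: x=0.014, v=0.468, θ₁=0.033, ω₁=-0.507, θ₂=0.001, ω₂=-0.205
apply F[3]=+15.000 → step 4: x=0.025, v=0.627, θ₁=0.021, ω₁=-0.694, θ₂=-0.004, ω₂=-0.256
apply F[4]=+15.000 → step 5: x=0.039, v=0.786, θ₁=0.005, ω₁=-0.898, θ₂=-0.010, ω₂=-0.290
apply F[5]=+2.331 → step 6: x=0.055, v=0.812, θ₁=-0.013, ω₁=-0.927, θ₂=-0.016, ω₂=-0.304
apply F[6]=-8.757 → step 7: x=0.070, v=0.720, θ₁=-0.030, ω₁=-0.805, θ₂=-0.022, ω₂=-0.298
apply F[7]=-13.172 → step 8: x=0.083, v=0.583, θ₁=-0.045, ω₁=-0.634, θ₂=-0.027, ω₂=-0.275
apply F[8]=-14.356 → step 9: x=0.094, v=0.434, θ₁=-0.056, ω₁=-0.458, θ₂=-0.032, ω₂=-0.239
apply F[9]=-14.065 → step 10: x=0.101, v=0.290, θ₁=-0.063, ω₁=-0.297, θ₂=-0.037, ω₂=-0.194
apply F[10]=-13.070 → step 11: x=0.105, v=0.158, θ₁=-0.068, ω₁=-0.156, θ₂=-0.040, ω₂=-0.145
apply F[11]=-11.707 → step 12: x=0.107, v=0.040, θ₁=-0.070, ω₁=-0.038, θ₂=-0.043, ω₂=-0.096
apply F[12]=-10.159 → step 13: x=0.107, v=-0.061, θ₁=-0.069, ω₁=0.057, θ₂=-0.044, ω₂=-0.048
apply F[13]=-8.556 → step 14: x=0.105, v=-0.144, θ₁=-0.068, ω₁=0.130, θ₂=-0.045, ω₂=-0.005
apply F[14]=-7.004 → step 15: x=0.101, v=-0.212, θ₁=-0.064, ω₁=0.185, θ₂=-0.044, ω₂=0.033
apply F[15]=-5.579 → step 16: x=0.097, v=-0.264, θ₁=-0.060, ω₁=0.222, θ₂=-0.043, ω₂=0.066
apply F[16]=-4.321 → step 17: x=0.091, v=-0.304, θ₁=-0.056, ω₁=0.245, θ₂=-0.042, ω₂=0.094
apply F[17]=-3.248 → step 18: x=0.085, v=-0.333, θ₁=-0.051, ω₁=0.258, θ₂=-0.040, ω₂=0.116
apply F[18]=-2.352 → step 19: x=0.078, v=-0.352, θ₁=-0.045, ω₁=0.262, θ₂=-0.037, ω₂=0.133
apply F[19]=-1.617 → step 20: x=0.071, v=-0.365, θ₁=-0.040, ω₁=0.260, θ₂=-0.034, ω₂=0.145
apply F[20]=-1.015 → step 21: x=0.063, v=-0.371, θ₁=-0.035, ω₁=0.254, θ₂=-0.031, ω₂=0.154
apply F[21]=-0.526 → step 22: x=0.056, v=-0.373, θ₁=-0.030, ω₁=0.244, θ₂=-0.028, ω₂=0.159
apply F[22]=-0.128 → step 23: x=0.048, v=-0.371, θ₁=-0.025, ω₁=0.233, θ₂=-0.025, ω₂=0.161
apply F[23]=+0.196 → step 24: x=0.041, v=-0.367, θ₁=-0.021, ω₁=0.220, θ₂=-0.022, ω₂=0.160
apply F[24]=+0.459 → step 25: x=0.034, v=-0.359, θ₁=-0.017, ω₁=0.206, θ₂=-0.019, ω₂=0.158
apply F[25]=+0.672 → step 26: x=0.027, v=-0.351, θ₁=-0.013, ω₁=0.192, θ₂=-0.015, ω₂=0.153
apply F[26]=+0.844 → step 27: x=0.020, v=-0.340, θ₁=-0.009, ω₁=0.177, θ₂=-0.012, ω₂=0.148
apply F[27]=+0.979 → step 28: x=0.013, v=-0.329, θ₁=-0.006, ω₁=0.163, θ₂=-0.010, ω₂=0.141
apply F[28]=+1.083 → step 29: x=0.007, v=-0.317, θ₁=-0.002, ω₁=0.149, θ₂=-0.007, ω₂=0.134
Max |angle| over trajectory = 0.070 rad = 4.0°.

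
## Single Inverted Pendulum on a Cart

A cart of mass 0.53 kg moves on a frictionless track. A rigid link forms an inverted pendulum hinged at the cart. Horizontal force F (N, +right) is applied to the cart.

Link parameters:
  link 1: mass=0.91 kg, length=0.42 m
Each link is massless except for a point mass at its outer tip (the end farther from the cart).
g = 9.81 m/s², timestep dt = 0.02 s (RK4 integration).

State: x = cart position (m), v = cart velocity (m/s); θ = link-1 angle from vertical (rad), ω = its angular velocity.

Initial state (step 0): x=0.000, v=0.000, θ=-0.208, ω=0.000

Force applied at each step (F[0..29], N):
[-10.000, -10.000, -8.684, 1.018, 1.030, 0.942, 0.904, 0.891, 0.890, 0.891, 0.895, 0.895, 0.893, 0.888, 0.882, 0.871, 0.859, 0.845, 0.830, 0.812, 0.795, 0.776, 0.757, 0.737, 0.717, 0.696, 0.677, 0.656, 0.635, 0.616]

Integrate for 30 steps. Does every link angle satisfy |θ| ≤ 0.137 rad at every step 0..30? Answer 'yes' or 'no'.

Answer: no

Derivation:
apply F[0]=-10.000 → step 1: x=-0.003, v=-0.289, θ=-0.202, ω=0.579
apply F[1]=-10.000 → step 2: x=-0.012, v=-0.586, θ=-0.185, ω=1.182
apply F[2]=-8.684 → step 3: x=-0.026, v=-0.849, θ=-0.156, ω=1.720
apply F[3]=+1.018 → step 4: x=-0.042, v=-0.772, θ=-0.124, ω=1.473
apply F[4]=+1.030 → step 5: x=-0.057, v=-0.701, θ=-0.097, ω=1.253
apply F[5]=+0.942 → step 6: x=-0.070, v=-0.640, θ=-0.073, ω=1.068
apply F[6]=+0.904 → step 7: x=-0.083, v=-0.585, θ=-0.054, ω=0.910
apply F[7]=+0.891 → step 8: x=-0.094, v=-0.537, θ=-0.037, ω=0.774
apply F[8]=+0.890 → step 9: x=-0.104, v=-0.494, θ=-0.023, ω=0.657
apply F[9]=+0.891 → step 10: x=-0.114, v=-0.455, θ=-0.011, ω=0.557
apply F[10]=+0.895 → step 11: x=-0.122, v=-0.419, θ=-0.000, ω=0.470
apply F[11]=+0.895 → step 12: x=-0.130, v=-0.387, θ=0.008, ω=0.394
apply F[12]=+0.893 → step 13: x=-0.138, v=-0.357, θ=0.016, ω=0.329
apply F[13]=+0.888 → step 14: x=-0.145, v=-0.330, θ=0.022, ω=0.273
apply F[14]=+0.882 → step 15: x=-0.151, v=-0.305, θ=0.027, ω=0.225
apply F[15]=+0.871 → step 16: x=-0.157, v=-0.282, θ=0.031, ω=0.183
apply F[16]=+0.859 → step 17: x=-0.162, v=-0.260, θ=0.034, ω=0.147
apply F[17]=+0.845 → step 18: x=-0.167, v=-0.240, θ=0.036, ω=0.115
apply F[18]=+0.830 → step 19: x=-0.172, v=-0.222, θ=0.039, ω=0.089
apply F[19]=+0.812 → step 20: x=-0.176, v=-0.204, θ=0.040, ω=0.066
apply F[20]=+0.795 → step 21: x=-0.180, v=-0.188, θ=0.041, ω=0.046
apply F[21]=+0.776 → step 22: x=-0.184, v=-0.173, θ=0.042, ω=0.029
apply F[22]=+0.757 → step 23: x=-0.187, v=-0.158, θ=0.042, ω=0.015
apply F[23]=+0.737 → step 24: x=-0.190, v=-0.145, θ=0.043, ω=0.002
apply F[24]=+0.717 → step 25: x=-0.193, v=-0.132, θ=0.042, ω=-0.008
apply F[25]=+0.696 → step 26: x=-0.195, v=-0.120, θ=0.042, ω=-0.017
apply F[26]=+0.677 → step 27: x=-0.198, v=-0.109, θ=0.042, ω=-0.024
apply F[27]=+0.656 → step 28: x=-0.200, v=-0.098, θ=0.041, ω=-0.030
apply F[28]=+0.635 → step 29: x=-0.202, v=-0.088, θ=0.041, ω=-0.035
apply F[29]=+0.616 → step 30: x=-0.203, v=-0.078, θ=0.040, ω=-0.039
Max |angle| over trajectory = 0.208 rad; bound = 0.137 → exceeded.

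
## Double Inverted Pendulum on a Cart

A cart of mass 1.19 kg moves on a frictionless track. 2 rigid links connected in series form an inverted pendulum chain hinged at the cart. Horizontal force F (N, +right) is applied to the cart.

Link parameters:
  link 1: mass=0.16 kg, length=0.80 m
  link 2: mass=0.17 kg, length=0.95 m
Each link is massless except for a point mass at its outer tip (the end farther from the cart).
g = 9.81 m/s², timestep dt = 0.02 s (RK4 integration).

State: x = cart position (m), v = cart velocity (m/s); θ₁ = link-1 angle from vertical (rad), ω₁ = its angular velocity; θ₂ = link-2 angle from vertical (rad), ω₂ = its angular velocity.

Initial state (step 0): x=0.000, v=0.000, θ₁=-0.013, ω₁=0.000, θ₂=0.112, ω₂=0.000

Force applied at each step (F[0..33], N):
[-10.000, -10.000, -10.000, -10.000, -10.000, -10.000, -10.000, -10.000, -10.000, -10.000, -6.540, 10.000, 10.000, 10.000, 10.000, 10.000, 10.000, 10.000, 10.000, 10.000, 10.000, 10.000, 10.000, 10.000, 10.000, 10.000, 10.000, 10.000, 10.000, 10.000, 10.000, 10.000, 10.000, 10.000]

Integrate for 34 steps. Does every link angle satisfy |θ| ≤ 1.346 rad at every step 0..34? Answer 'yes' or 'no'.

Answer: yes

Derivation:
apply F[0]=-10.000 → step 1: x=-0.002, v=-0.167, θ₁=-0.011, ω₁=0.174, θ₂=0.113, ω₂=0.053
apply F[1]=-10.000 → step 2: x=-0.007, v=-0.335, θ₁=-0.006, ω₁=0.350, θ₂=0.114, ω₂=0.104
apply F[2]=-10.000 → step 3: x=-0.015, v=-0.503, θ₁=0.003, ω₁=0.531, θ₂=0.117, ω₂=0.152
apply F[3]=-10.000 → step 4: x=-0.027, v=-0.671, θ₁=0.015, ω₁=0.717, θ₂=0.120, ω₂=0.196
apply F[4]=-10.000 → step 5: x=-0.042, v=-0.841, θ₁=0.032, ω₁=0.910, θ₂=0.124, ω₂=0.235
apply F[5]=-10.000 → step 6: x=-0.060, v=-1.011, θ₁=0.052, ω₁=1.113, θ₂=0.129, ω₂=0.267
apply F[6]=-10.000 → step 7: x=-0.082, v=-1.182, θ₁=0.076, ω₁=1.328, θ₂=0.135, ω₂=0.290
apply F[7]=-10.000 → step 8: x=-0.108, v=-1.353, θ₁=0.105, ω₁=1.554, θ₂=0.141, ω₂=0.306
apply F[8]=-10.000 → step 9: x=-0.137, v=-1.526, θ₁=0.138, ω₁=1.794, θ₂=0.147, ω₂=0.312
apply F[9]=-10.000 → step 10: x=-0.169, v=-1.698, θ₁=0.177, ω₁=2.046, θ₂=0.153, ω₂=0.311
apply F[10]=-6.540 → step 11: x=-0.204, v=-1.813, θ₁=0.220, ω₁=2.241, θ₂=0.160, ω₂=0.302
apply F[11]=+10.000 → step 12: x=-0.239, v=-1.655, θ₁=0.263, ω₁=2.123, θ₂=0.165, ω₂=0.276
apply F[12]=+10.000 → step 13: x=-0.270, v=-1.500, θ₁=0.305, ω₁=2.030, θ₂=0.171, ω₂=0.236
apply F[13]=+10.000 → step 14: x=-0.299, v=-1.346, θ₁=0.345, ω₁=1.959, θ₂=0.175, ω₂=0.181
apply F[14]=+10.000 → step 15: x=-0.324, v=-1.195, θ₁=0.383, ω₁=1.911, θ₂=0.178, ω₂=0.112
apply F[15]=+10.000 → step 16: x=-0.346, v=-1.046, θ₁=0.421, ω₁=1.885, θ₂=0.179, ω₂=0.029
apply F[16]=+10.000 → step 17: x=-0.366, v=-0.898, θ₁=0.459, ω₁=1.879, θ₂=0.179, ω₂=-0.067
apply F[17]=+10.000 → step 18: x=-0.382, v=-0.751, θ₁=0.496, ω₁=1.893, θ₂=0.176, ω₂=-0.175
apply F[18]=+10.000 → step 19: x=-0.396, v=-0.606, θ₁=0.535, ω₁=1.924, θ₂=0.172, ω₂=-0.295
apply F[19]=+10.000 → step 20: x=-0.407, v=-0.461, θ₁=0.573, ω₁=1.971, θ₂=0.165, ω₂=-0.423
apply F[20]=+10.000 → step 21: x=-0.414, v=-0.316, θ₁=0.613, ω₁=2.032, θ₂=0.155, ω₂=-0.560
apply F[21]=+10.000 → step 22: x=-0.419, v=-0.171, θ₁=0.655, ω₁=2.105, θ₂=0.142, ω₂=-0.701
apply F[22]=+10.000 → step 23: x=-0.421, v=-0.025, θ₁=0.698, ω₁=2.189, θ₂=0.127, ω₂=-0.845
apply F[23]=+10.000 → step 24: x=-0.420, v=0.122, θ₁=0.742, ω₁=2.280, θ₂=0.108, ω₂=-0.990
apply F[24]=+10.000 → step 25: x=-0.416, v=0.269, θ₁=0.789, ω₁=2.376, θ₂=0.087, ω₂=-1.132
apply F[25]=+10.000 → step 26: x=-0.409, v=0.419, θ₁=0.838, ω₁=2.476, θ₂=0.063, ω₂=-1.268
apply F[26]=+10.000 → step 27: x=-0.400, v=0.569, θ₁=0.888, ω₁=2.578, θ₂=0.036, ω₂=-1.397
apply F[27]=+10.000 → step 28: x=-0.387, v=0.722, θ₁=0.941, ω₁=2.682, θ₂=0.007, ω₂=-1.517
apply F[28]=+10.000 → step 29: x=-0.371, v=0.876, θ₁=0.995, ω₁=2.787, θ₂=-0.024, ω₂=-1.627
apply F[29]=+10.000 → step 30: x=-0.352, v=1.032, θ₁=1.052, ω₁=2.894, θ₂=-0.058, ω₂=-1.724
apply F[30]=+10.000 → step 31: x=-0.329, v=1.190, θ₁=1.111, ω₁=3.003, θ₂=-0.093, ω₂=-1.808
apply F[31]=+10.000 → step 32: x=-0.304, v=1.349, θ₁=1.172, ω₁=3.117, θ₂=-0.130, ω₂=-1.878
apply F[32]=+10.000 → step 33: x=-0.275, v=1.510, θ₁=1.236, ω₁=3.238, θ₂=-0.168, ω₂=-1.933
apply F[33]=+10.000 → step 34: x=-0.244, v=1.674, θ₁=1.302, ω₁=3.367, θ₂=-0.207, ω₂=-1.970
Max |angle| over trajectory = 1.302 rad; bound = 1.346 → within bound.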